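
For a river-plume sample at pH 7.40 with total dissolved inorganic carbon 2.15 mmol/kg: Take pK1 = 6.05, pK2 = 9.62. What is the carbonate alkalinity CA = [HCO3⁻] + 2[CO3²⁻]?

CA = [HCO3⁻] + 2[CO3²⁻] = (α₁ + 2α₂)·DIC
At pH 7.40: [H⁺]/K1 = 10^-1.35 = 0.044668, K2/[H⁺] = 10^-2.22 = 0.0060256
α₁ = 1/(1 + 0.044668 + 0.0060256) = 1/1.0507 = 0.9518; α₂ = α₁·K2/[H⁺] = 0.005735
α₁ + 2α₂ = 0.9632
CA = 0.9632 × 2.15 = 2.07 mmol/kg

CA = 2.07 mmol/kg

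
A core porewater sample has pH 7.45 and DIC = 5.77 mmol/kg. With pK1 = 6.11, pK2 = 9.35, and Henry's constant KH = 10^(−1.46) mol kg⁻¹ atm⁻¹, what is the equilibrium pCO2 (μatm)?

α₀ = 1 / (1 + K1/[H⁺] + K1K2/[H⁺]²) = 1 / (1 + 10^+1.34 + 10^-0.56)
   = 1 / (1 + 21.878 + 0.27542) = 1/23.153 = 0.04319
[CO2*] = α₀ × DIC = 0.04319 × 5.77 = 0.2492 mmol/kg
pCO2 = [CO2*]/KH = 2.492×10^-4 / 3.467×10^-2 = 7190 μatm

pCO2 = 7190 μatm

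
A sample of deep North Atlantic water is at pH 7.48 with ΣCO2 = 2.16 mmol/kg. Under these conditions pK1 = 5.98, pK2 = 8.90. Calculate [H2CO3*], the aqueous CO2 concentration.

[CO2*] = 0.0639 mmol/kg

α₀ = 1 / (1 + K1/[H⁺] + K1K2/[H⁺]²) = 1 / (1 + 10^+1.50 + 10^+0.08)
   = 1 / (1 + 31.623 + 1.2023) = 1/33.825 = 0.02956
[CO2*] = α₀ × DIC = 0.02956 × 2.16 = 0.0639 mmol/kg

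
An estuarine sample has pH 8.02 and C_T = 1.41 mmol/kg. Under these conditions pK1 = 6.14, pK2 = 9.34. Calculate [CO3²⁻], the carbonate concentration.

[CO3²⁻] = 0.0636 mmol/kg

α₂ = 1 / (1 + [H⁺]/K2 + [H⁺]²/(K1K2)) = 1 / (1 + 10^+1.32 + 10^-0.56)
   = 1 / (1 + 20.893 + 0.27542) = 1/22.168 = 0.04511
[CO3²⁻] = α₂ × DIC = 0.04511 × 1.41 = 0.0636 mmol/kg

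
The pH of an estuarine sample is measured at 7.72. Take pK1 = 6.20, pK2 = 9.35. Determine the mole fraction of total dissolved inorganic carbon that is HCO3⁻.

α₁ = 0.949

α₁ = 1 / (1 + [H⁺]/K1 + K2/[H⁺]) = 1 / (1 + 10^-1.52 + 10^-1.63)
   = 1 / (1 + 0.030200 + 0.023442) = 1/1.0536 = 0.9491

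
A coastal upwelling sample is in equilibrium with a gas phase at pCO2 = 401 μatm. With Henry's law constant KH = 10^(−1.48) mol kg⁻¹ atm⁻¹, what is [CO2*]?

KH = 10^(−1.48) = 3.311×10^-2 mol kg⁻¹ atm⁻¹
[CO2*] = KH · pCO2 = 3.311×10^-2 × 401×10^-6 atm = 1.33×10^-5 mol/kg

[CO2*] = 13.3 μmol/kg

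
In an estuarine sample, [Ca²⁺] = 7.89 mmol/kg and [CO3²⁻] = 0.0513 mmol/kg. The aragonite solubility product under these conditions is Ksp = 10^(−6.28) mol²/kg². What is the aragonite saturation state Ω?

Ω = 0.771

Ksp = 10^(−6.28) = 5.248×10^-7
Ω = [Ca²⁺][CO3²⁻]/Ksp = (7.89×10^-3)(0.0513×10^-3) / 5.248×10^-7 = 0.771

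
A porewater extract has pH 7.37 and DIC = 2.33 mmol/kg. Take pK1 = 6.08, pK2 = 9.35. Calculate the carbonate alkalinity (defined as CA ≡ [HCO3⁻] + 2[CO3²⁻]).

CA = 2.24 mmol/kg

CA = [HCO3⁻] + 2[CO3²⁻] = (α₁ + 2α₂)·DIC
At pH 7.37: [H⁺]/K1 = 10^-1.29 = 0.051286, K2/[H⁺] = 10^-1.98 = 0.010471
α₁ = 1/(1 + 0.051286 + 0.010471) = 1/1.0618 = 0.9418; α₂ = α₁·K2/[H⁺] = 0.009862
α₁ + 2α₂ = 0.9616
CA = 0.9616 × 2.33 = 2.24 mmol/kg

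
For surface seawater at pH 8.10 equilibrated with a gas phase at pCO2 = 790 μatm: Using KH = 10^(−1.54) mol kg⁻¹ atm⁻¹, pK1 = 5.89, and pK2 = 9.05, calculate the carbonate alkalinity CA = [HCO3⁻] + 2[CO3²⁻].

CA = 4.52 mmol/kg

[CO2*] = KH · pCO2 = 10^(−1.54) × 790×10^-6 = 2.278×10^-5 mol/kg
α₀ = 1/(1 + K1/[H⁺] + K1K2/[H⁺]²) = 1/(1 + 10^+2.21 + 10^+1.26) = 0.005513
DIC = [CO2*]/α₀ = 2.278×10^-5 / 0.005513 = 4.132 mmol/kg
CA = (α₁ + 2α₂)·DIC = (0.8942 + 2×0.1003) × 4.132 = 4.52 mmol/kg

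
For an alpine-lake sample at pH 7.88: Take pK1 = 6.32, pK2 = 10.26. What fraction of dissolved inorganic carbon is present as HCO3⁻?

α₁ = 0.969

α₁ = 1 / (1 + [H⁺]/K1 + K2/[H⁺]) = 1 / (1 + 10^-1.56 + 10^-2.38)
   = 1 / (1 + 0.027542 + 0.0041687) = 1/1.0317 = 0.9693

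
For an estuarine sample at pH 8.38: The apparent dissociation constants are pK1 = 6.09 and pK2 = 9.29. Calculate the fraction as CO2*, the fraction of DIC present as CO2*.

α₀ = 1 / (1 + K1/[H⁺] + K1K2/[H⁺]²) = 1 / (1 + 10^+2.29 + 10^+1.38)
   = 1 / (1 + 194.98 + 23.988) = 1/219.97 = 0.004546

α₀ = 0.00455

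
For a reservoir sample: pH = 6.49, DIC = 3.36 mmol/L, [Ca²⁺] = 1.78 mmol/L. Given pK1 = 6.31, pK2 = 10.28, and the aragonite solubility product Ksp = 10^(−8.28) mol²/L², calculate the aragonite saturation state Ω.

Ω = 0.111

α₂ = 1 / (1 + [H⁺]/K2 + [H⁺]²/(K1K2)) = 1 / (1 + 10^+3.79 + 10^+3.61)
   = 1 / (1 + 6166.0 + 4073.8) = 1/1.0241×10^4 = 9.765×10^-5
[CO3²⁻] = α₂ × DIC = 9.765×10^-5 × 3.36 = 0.0003281 mmol/L = 0.3281 μmol/L
Ksp = 10^(−8.28) = 5.248×10^-9
Ω = [Ca²⁺][CO3²⁻]/Ksp = (1.78×10^-3)(3.281×10^-7) / 5.248×10^-9 = 0.111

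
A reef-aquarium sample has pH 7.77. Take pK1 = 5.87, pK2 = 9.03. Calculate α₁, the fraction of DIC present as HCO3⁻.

α₁ = 1 / (1 + [H⁺]/K1 + K2/[H⁺]) = 1 / (1 + 10^-1.90 + 10^-1.26)
   = 1 / (1 + 0.012589 + 0.054954) = 1/1.0675 = 0.9367

α₁ = 0.937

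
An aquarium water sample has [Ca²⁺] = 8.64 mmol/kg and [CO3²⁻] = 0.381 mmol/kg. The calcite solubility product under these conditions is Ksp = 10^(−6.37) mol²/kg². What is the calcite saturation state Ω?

Ksp = 10^(−6.37) = 4.266×10^-7
Ω = [Ca²⁺][CO3²⁻]/Ksp = (8.64×10^-3)(0.381×10^-3) / 4.266×10^-7 = 7.72

Ω = 7.72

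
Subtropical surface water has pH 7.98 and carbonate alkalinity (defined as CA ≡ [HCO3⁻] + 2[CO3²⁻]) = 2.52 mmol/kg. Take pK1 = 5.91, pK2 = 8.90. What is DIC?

CA = [HCO3⁻] + 2[CO3²⁻] = (α₁ + 2α₂)·DIC
At pH 7.98: [H⁺]/K1 = 10^-2.07 = 0.0085114, K2/[H⁺] = 10^-0.92 = 0.12023
α₁ = 1/(1 + 0.0085114 + 0.12023) = 1/1.1287 = 0.8859; α₂ = α₁·K2/[H⁺] = 0.1065
α₁ + 2α₂ = 1.0990
DIC = CA / (α₁ + 2α₂) = 2.52 / 1.0990 = 2.29 mmol/kg

DIC = 2.29 mmol/kg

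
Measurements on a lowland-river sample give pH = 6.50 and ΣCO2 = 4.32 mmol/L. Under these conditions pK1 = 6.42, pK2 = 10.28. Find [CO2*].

[CO2*] = 1.96 mmol/L

α₀ = 1 / (1 + K1/[H⁺] + K1K2/[H⁺]²) = 1 / (1 + 10^+0.08 + 10^-3.70)
   = 1 / (1 + 1.2023 + 0.00019953) = 1/2.2025 = 0.4540
[CO2*] = α₀ × DIC = 0.4540 × 4.32 = 1.96 mmol/L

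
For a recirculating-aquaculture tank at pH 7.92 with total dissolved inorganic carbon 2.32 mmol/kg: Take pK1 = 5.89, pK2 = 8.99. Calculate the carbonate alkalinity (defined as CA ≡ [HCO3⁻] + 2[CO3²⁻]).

CA = [HCO3⁻] + 2[CO3²⁻] = (α₁ + 2α₂)·DIC
At pH 7.92: [H⁺]/K1 = 10^-2.03 = 0.0093325, K2/[H⁺] = 10^-1.07 = 0.085114
α₁ = 1/(1 + 0.0093325 + 0.085114) = 1/1.0944 = 0.9137; α₂ = α₁·K2/[H⁺] = 0.07777
α₁ + 2α₂ = 1.0692
CA = 1.0692 × 2.32 = 2.48 mmol/kg

CA = 2.48 mmol/kg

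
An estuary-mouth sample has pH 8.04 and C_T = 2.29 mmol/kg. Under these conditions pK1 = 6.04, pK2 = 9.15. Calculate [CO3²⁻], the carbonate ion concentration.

[CO3²⁻] = 0.163 mmol/kg

α₂ = 1 / (1 + [H⁺]/K2 + [H⁺]²/(K1K2)) = 1 / (1 + 10^+1.11 + 10^-0.89)
   = 1 / (1 + 12.882 + 0.12882) = 1/14.011 = 0.07137
[CO3²⁻] = α₂ × DIC = 0.07137 × 2.29 = 0.163 mmol/kg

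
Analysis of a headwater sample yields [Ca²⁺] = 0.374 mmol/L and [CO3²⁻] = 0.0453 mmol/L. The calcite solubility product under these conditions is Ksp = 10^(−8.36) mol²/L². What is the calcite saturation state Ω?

Ω = 3.88

Ksp = 10^(−8.36) = 4.365×10^-9
Ω = [Ca²⁺][CO3²⁻]/Ksp = (0.374×10^-3)(0.0453×10^-3) / 4.365×10^-9 = 3.88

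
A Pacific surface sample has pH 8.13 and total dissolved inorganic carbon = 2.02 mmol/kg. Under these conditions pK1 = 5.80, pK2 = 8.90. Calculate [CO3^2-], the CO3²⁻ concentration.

α₂ = 1 / (1 + [H⁺]/K2 + [H⁺]²/(K1K2)) = 1 / (1 + 10^+0.77 + 10^-1.56)
   = 1 / (1 + 5.8884 + 0.027542) = 1/6.9160 = 0.1446
[CO3²⁻] = α₂ × DIC = 0.1446 × 2.02 = 0.292 mmol/kg

[CO3²⁻] = 0.292 mmol/kg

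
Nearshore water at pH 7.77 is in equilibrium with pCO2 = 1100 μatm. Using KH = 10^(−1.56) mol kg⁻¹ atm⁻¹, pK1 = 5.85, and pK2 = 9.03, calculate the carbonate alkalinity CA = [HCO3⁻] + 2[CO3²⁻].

[CO2*] = KH · pCO2 = 10^(−1.56) × 1100×10^-6 = 3.030×10^-5 mol/kg
α₀ = 1/(1 + K1/[H⁺] + K1K2/[H⁺]²) = 1/(1 + 10^+1.92 + 10^+0.66) = 0.01127
DIC = [CO2*]/α₀ = 3.030×10^-5 / 0.01127 = 2.689 mmol/kg
CA = (α₁ + 2α₂)·DIC = (0.9372 + 2×0.05150) × 2.689 = 2.80 mmol/kg

CA = 2.80 mmol/kg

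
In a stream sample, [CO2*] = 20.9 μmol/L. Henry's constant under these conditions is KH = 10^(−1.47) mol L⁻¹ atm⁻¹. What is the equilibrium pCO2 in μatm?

KH = 10^(−1.47) = 3.388×10^-2 mol L⁻¹ atm⁻¹
pCO2 = [CO2*]/KH = 20.9×10^-6 / 3.388×10^-2 = 6.17×10^-4 atm = 617 μatm

pCO2 = 617 μatm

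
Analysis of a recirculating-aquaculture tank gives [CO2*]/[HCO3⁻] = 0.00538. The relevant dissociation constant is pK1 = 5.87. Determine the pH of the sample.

pH = 8.14

From K1 = [H⁺][HCO3⁻]/[CO2*]:  pH = pK1 − log₁₀([CO2*]/[HCO3⁻])
log₁₀(0.00538) = -2.269
pH = 5.87 − (-2.269) = 8.14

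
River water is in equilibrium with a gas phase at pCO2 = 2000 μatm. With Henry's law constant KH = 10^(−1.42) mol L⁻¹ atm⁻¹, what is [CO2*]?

[CO2*] = 76.0 μmol/L

KH = 10^(−1.42) = 3.802×10^-2 mol L⁻¹ atm⁻¹
[CO2*] = KH · pCO2 = 3.802×10^-2 × 2000×10^-6 atm = 7.60×10^-5 mol/L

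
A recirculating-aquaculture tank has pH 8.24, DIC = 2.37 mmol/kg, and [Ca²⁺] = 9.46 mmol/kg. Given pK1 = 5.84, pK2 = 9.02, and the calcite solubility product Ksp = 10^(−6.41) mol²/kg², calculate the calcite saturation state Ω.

Ω = 8.17

α₂ = 1 / (1 + [H⁺]/K2 + [H⁺]²/(K1K2)) = 1 / (1 + 10^+0.78 + 10^-1.62)
   = 1 / (1 + 6.0256 + 0.023988) = 1/7.0496 = 0.1419
[CO3²⁻] = α₂ × DIC = 0.1419 × 2.37 = 0.3362 mmol/kg
Ksp = 10^(−6.41) = 3.890×10^-7
Ω = [Ca²⁺][CO3²⁻]/Ksp = (9.46×10^-3)(3.362×10^-4) / 3.890×10^-7 = 8.17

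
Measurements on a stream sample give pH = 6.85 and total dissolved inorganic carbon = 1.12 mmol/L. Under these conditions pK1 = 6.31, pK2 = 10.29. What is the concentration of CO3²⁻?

α₂ = 1 / (1 + [H⁺]/K2 + [H⁺]²/(K1K2)) = 1 / (1 + 10^+3.44 + 10^+2.90)
   = 1 / (1 + 2754.2 + 794.33) = 1/3549.6 = 0.0002817
[CO3²⁻] = α₂ × DIC = 0.0002817 × 1.12 = 0.000316 mmol/L = 0.316 μmol/L

[CO3²⁻] = 0.316 μmol/L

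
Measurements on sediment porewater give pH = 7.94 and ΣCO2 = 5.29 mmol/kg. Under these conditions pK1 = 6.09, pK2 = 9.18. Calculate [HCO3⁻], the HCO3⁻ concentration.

[HCO3⁻] = 4.94 mmol/kg

α₁ = 1 / (1 + [H⁺]/K1 + K2/[H⁺]) = 1 / (1 + 10^-1.85 + 10^-1.24)
   = 1 / (1 + 0.014125 + 0.057544) = 1/1.0717 = 0.9331
[HCO3⁻] = α₁ × DIC = 0.9331 × 5.29 = 4.94 mmol/kg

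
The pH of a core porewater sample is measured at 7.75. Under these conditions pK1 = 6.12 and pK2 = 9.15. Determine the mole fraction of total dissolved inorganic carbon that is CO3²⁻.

α₂ = 1 / (1 + [H⁺]/K2 + [H⁺]²/(K1K2)) = 1 / (1 + 10^+1.40 + 10^-0.23)
   = 1 / (1 + 25.119 + 0.58884) = 1/26.708 = 0.03744

α₂ = 0.0374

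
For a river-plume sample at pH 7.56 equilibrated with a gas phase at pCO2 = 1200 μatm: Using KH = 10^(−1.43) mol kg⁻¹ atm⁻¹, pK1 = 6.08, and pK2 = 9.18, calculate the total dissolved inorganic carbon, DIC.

DIC = 1.42 mmol/kg

[CO2*] = KH · pCO2 = 10^(−1.43) × 1200×10^-6 = 4.458×10^-5 mol/kg
α₀ = 1/(1 + K1/[H⁺] + K1K2/[H⁺]²) = 1/(1 + 10^+1.48 + 10^-0.14) = 0.03132
DIC = [CO2*]/α₀ = 4.458×10^-5 / 0.03132 = 1.42 mmol/kg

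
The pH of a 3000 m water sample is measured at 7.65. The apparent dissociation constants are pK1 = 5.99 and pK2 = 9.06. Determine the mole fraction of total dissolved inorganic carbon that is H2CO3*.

α₀ = 1 / (1 + K1/[H⁺] + K1K2/[H⁺]²) = 1 / (1 + 10^+1.66 + 10^+0.25)
   = 1 / (1 + 45.709 + 1.7783) = 1/48.487 = 0.02062

α₀ = 0.0206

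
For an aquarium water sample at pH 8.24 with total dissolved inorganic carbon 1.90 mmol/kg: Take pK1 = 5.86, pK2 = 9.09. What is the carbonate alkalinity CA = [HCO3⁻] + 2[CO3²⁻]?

CA = 2.13 mmol/kg

CA = [HCO3⁻] + 2[CO3²⁻] = (α₁ + 2α₂)·DIC
At pH 8.24: [H⁺]/K1 = 10^-2.38 = 0.0041687, K2/[H⁺] = 10^-0.85 = 0.14125
α₁ = 1/(1 + 0.0041687 + 0.14125) = 1/1.1454 = 0.8730; α₂ = α₁·K2/[H⁺] = 0.1233
α₁ + 2α₂ = 1.1197
CA = 1.1197 × 1.90 = 2.13 mmol/kg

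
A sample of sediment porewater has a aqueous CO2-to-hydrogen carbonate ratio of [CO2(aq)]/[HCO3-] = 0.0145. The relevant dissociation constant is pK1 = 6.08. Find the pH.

From K1 = [H⁺][HCO3-]/[CO2(aq)]:  pH = pK1 − log₁₀([CO2(aq)]/[HCO3-])
log₁₀(0.0145) = -1.839
pH = 6.08 − (-1.839) = 7.92

pH = 7.92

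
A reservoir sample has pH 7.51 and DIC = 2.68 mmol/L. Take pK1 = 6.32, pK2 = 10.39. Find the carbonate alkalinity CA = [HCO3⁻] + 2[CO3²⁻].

CA = [HCO3⁻] + 2[CO3²⁻] = (α₁ + 2α₂)·DIC
At pH 7.51: [H⁺]/K1 = 10^-1.19 = 0.064565, K2/[H⁺] = 10^-2.88 = 0.0013183
α₁ = 1/(1 + 0.064565 + 0.0013183) = 1/1.0659 = 0.9382; α₂ = α₁·K2/[H⁺] = 0.001237
α₁ + 2α₂ = 0.9407
CA = 0.9407 × 2.68 = 2.52 mmol/L

CA = 2.52 mmol/L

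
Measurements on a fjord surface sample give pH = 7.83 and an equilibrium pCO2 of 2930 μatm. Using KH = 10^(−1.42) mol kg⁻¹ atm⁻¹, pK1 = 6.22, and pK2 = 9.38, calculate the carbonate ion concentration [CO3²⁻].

[CO2*] = KH · pCO2 = 10^(−1.42) × 2930×10^-6 = 1.114×10^-4 mol/kg
α₀ = 1/(1 + K1/[H⁺] + K1K2/[H⁺]²) = 1/(1 + 10^+1.61 + 10^+0.06) = 0.02332
DIC = [CO2*]/α₀ = 1.114×10^-4 / 0.02332 = 4.777 mmol/kg
[CO3²⁻] = α₂·DIC; α₂ = 0.02677, so [CO3²⁻] = 0.02677 × 4.777 = 0.128 mmol/kg

[CO3²⁻] = 0.128 mmol/kg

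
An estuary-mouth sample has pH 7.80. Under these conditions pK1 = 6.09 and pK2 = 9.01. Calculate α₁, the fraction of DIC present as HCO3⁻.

α₁ = 0.925

α₁ = 1 / (1 + [H⁺]/K1 + K2/[H⁺]) = 1 / (1 + 10^-1.71 + 10^-1.21)
   = 1 / (1 + 0.019498 + 0.061660) = 1/1.0812 = 0.9249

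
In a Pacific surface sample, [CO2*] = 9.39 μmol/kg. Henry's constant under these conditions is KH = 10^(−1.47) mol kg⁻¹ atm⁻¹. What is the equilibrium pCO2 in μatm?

pCO2 = 277 μatm

KH = 10^(−1.47) = 3.388×10^-2 mol kg⁻¹ atm⁻¹
pCO2 = [CO2*]/KH = 9.39×10^-6 / 3.388×10^-2 = 2.77×10^-4 atm = 277 μatm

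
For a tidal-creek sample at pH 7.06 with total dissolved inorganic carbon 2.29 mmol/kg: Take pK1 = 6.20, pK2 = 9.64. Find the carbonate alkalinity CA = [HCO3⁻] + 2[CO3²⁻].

CA = [HCO3⁻] + 2[CO3²⁻] = (α₁ + 2α₂)·DIC
At pH 7.06: [H⁺]/K1 = 10^-0.86 = 0.13804, K2/[H⁺] = 10^-2.58 = 0.0026303
α₁ = 1/(1 + 0.13804 + 0.0026303) = 1/1.1407 = 0.8767; α₂ = α₁·K2/[H⁺] = 0.002306
α₁ + 2α₂ = 0.8813
CA = 0.8813 × 2.29 = 2.02 mmol/kg

CA = 2.02 mmol/kg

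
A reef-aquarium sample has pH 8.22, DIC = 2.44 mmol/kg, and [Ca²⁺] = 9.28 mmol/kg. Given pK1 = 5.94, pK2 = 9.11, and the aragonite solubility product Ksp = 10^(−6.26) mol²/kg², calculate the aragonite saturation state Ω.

α₂ = 1 / (1 + [H⁺]/K2 + [H⁺]²/(K1K2)) = 1 / (1 + 10^+0.89 + 10^-1.39)
   = 1 / (1 + 7.7625 + 0.040738) = 1/8.8032 = 0.1136
[CO3²⁻] = α₂ × DIC = 0.1136 × 2.44 = 0.2772 mmol/kg
Ksp = 10^(−6.26) = 5.495×10^-7
Ω = [Ca²⁺][CO3²⁻]/Ksp = (9.28×10^-3)(2.772×10^-4) / 5.495×10^-7 = 4.68

Ω = 4.68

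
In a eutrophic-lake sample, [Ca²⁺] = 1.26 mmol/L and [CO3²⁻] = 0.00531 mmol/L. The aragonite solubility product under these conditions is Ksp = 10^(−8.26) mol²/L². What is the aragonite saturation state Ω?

Ksp = 10^(−8.26) = 5.495×10^-9
Ω = [Ca²⁺][CO3²⁻]/Ksp = (1.26×10^-3)(0.00531×10^-3) / 5.495×10^-9 = 1.22

Ω = 1.22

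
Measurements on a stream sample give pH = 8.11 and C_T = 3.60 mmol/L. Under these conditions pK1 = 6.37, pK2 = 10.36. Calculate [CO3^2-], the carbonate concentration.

[CO3²⁻] = 19.8 μmol/L

α₂ = 1 / (1 + [H⁺]/K2 + [H⁺]²/(K1K2)) = 1 / (1 + 10^+2.25 + 10^+0.51)
   = 1 / (1 + 177.83 + 3.2359) = 1/182.06 = 0.005493
[CO3²⁻] = α₂ × DIC = 0.005493 × 3.60 = 0.0198 mmol/L = 19.8 μmol/L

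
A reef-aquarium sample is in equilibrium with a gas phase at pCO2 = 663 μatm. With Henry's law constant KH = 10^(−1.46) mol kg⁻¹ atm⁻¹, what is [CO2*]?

[CO2*] = 23.0 μmol/kg

KH = 10^(−1.46) = 3.467×10^-2 mol kg⁻¹ atm⁻¹
[CO2*] = KH · pCO2 = 3.467×10^-2 × 663×10^-6 atm = 2.30×10^-5 mol/kg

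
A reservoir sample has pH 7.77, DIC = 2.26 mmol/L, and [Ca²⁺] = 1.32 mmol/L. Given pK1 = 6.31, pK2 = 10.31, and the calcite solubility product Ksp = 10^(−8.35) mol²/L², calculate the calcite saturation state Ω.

α₂ = 1 / (1 + [H⁺]/K2 + [H⁺]²/(K1K2)) = 1 / (1 + 10^+2.54 + 10^+1.08)
   = 1 / (1 + 346.74 + 12.023) = 1/359.76 = 0.002780
[CO3²⁻] = α₂ × DIC = 0.002780 × 2.26 = 0.006282 mmol/L = 6.282 μmol/L
Ksp = 10^(−8.35) = 4.467×10^-9
Ω = [Ca²⁺][CO3²⁻]/Ksp = (1.32×10^-3)(6.282×10^-6) / 4.467×10^-9 = 1.86

Ω = 1.86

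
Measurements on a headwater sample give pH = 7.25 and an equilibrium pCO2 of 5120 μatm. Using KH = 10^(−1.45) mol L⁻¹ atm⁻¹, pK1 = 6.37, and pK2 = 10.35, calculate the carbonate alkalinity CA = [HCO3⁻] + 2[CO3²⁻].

[CO2*] = KH · pCO2 = 10^(−1.45) × 5120×10^-6 = 1.817×10^-4 mol/L
α₀ = 1/(1 + K1/[H⁺] + K1K2/[H⁺]²) = 1/(1 + 10^+0.88 + 10^-2.22) = 0.1164
DIC = [CO2*]/α₀ = 1.817×10^-4 / 0.1164 = 1.561 mmol/L
CA = (α₁ + 2α₂)·DIC = (0.8829 + 2×0.0007013) × 1.561 = 1.38 mmol/L

CA = 1.38 mmol/L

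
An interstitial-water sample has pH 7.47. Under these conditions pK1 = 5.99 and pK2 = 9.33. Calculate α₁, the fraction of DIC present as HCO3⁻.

α₁ = 0.955

α₁ = 1 / (1 + [H⁺]/K1 + K2/[H⁺]) = 1 / (1 + 10^-1.48 + 10^-1.86)
   = 1 / (1 + 0.033113 + 0.013804) = 1/1.0469 = 0.9552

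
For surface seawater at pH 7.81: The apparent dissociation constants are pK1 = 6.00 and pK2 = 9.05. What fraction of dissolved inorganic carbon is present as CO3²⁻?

α₂ = 1 / (1 + [H⁺]/K2 + [H⁺]²/(K1K2)) = 1 / (1 + 10^+1.24 + 10^-0.57)
   = 1 / (1 + 17.378 + 0.26915) = 1/18.647 = 0.05363

α₂ = 0.0536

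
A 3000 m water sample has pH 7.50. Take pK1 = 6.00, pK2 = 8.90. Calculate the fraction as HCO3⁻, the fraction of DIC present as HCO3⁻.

α₁ = 0.933

α₁ = 1 / (1 + [H⁺]/K1 + K2/[H⁺]) = 1 / (1 + 10^-1.50 + 10^-1.40)
   = 1 / (1 + 0.031623 + 0.039811) = 1/1.0714 = 0.9333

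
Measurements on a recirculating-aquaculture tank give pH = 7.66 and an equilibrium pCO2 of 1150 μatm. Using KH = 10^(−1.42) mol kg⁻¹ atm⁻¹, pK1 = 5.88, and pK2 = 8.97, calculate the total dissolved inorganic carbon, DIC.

DIC = 2.81 mmol/kg

[CO2*] = KH · pCO2 = 10^(−1.42) × 1150×10^-6 = 4.372×10^-5 mol/kg
α₀ = 1/(1 + K1/[H⁺] + K1K2/[H⁺]²) = 1/(1 + 10^+1.78 + 10^+0.47) = 0.01557
DIC = [CO2*]/α₀ = 4.372×10^-5 / 0.01557 = 2.81 mmol/kg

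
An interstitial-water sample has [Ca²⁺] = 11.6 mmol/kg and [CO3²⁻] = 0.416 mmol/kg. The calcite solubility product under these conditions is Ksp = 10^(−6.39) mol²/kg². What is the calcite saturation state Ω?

Ω = 11.8

Ksp = 10^(−6.39) = 4.074×10^-7
Ω = [Ca²⁺][CO3²⁻]/Ksp = (11.6×10^-3)(0.416×10^-3) / 4.074×10^-7 = 11.8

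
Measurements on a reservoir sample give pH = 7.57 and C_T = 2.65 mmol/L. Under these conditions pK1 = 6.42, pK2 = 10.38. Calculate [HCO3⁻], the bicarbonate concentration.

[HCO3⁻] = 2.47 mmol/L

α₁ = 1 / (1 + [H⁺]/K1 + K2/[H⁺]) = 1 / (1 + 10^-1.15 + 10^-2.81)
   = 1 / (1 + 0.070795 + 0.0015488) = 1/1.0723 = 0.9325
[HCO3⁻] = α₁ × DIC = 0.9325 × 2.65 = 2.47 mmol/L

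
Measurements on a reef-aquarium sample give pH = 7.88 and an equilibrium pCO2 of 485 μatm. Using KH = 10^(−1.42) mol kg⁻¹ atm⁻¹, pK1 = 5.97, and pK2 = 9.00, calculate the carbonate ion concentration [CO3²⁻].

[CO2*] = KH · pCO2 = 10^(−1.42) × 485×10^-6 = 1.844×10^-5 mol/kg
α₀ = 1/(1 + K1/[H⁺] + K1K2/[H⁺]²) = 1/(1 + 10^+1.91 + 10^+0.79) = 0.01131
DIC = [CO2*]/α₀ = 1.844×10^-5 / 0.01131 = 1.631 mmol/kg
[CO3²⁻] = α₂·DIC; α₂ = 0.06971, so [CO3²⁻] = 0.06971 × 1.631 = 0.114 mmol/kg

[CO3²⁻] = 0.114 mmol/kg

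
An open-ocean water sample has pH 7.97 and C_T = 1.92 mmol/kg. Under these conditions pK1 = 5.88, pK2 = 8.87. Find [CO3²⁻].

[CO3²⁻] = 0.213 mmol/kg

α₂ = 1 / (1 + [H⁺]/K2 + [H⁺]²/(K1K2)) = 1 / (1 + 10^+0.90 + 10^-1.19)
   = 1 / (1 + 7.9433 + 0.064565) = 1/9.0078 = 0.1110
[CO3²⁻] = α₂ × DIC = 0.1110 × 1.92 = 0.213 mmol/kg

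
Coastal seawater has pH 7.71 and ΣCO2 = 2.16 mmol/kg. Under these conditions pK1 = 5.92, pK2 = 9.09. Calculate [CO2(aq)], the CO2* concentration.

α₀ = 1 / (1 + K1/[H⁺] + K1K2/[H⁺]²) = 1 / (1 + 10^+1.79 + 10^+0.41)
   = 1 / (1 + 61.660 + 2.5704) = 1/65.230 = 0.01533
[CO2*] = α₀ × DIC = 0.01533 × 2.16 = 0.0331 mmol/kg

[CO2*] = 0.0331 mmol/kg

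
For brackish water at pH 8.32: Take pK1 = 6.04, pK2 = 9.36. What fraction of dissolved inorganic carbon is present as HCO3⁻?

α₁ = 0.912

α₁ = 1 / (1 + [H⁺]/K1 + K2/[H⁺]) = 1 / (1 + 10^-2.28 + 10^-1.04)
   = 1 / (1 + 0.0052481 + 0.091201) = 1/1.0964 = 0.9120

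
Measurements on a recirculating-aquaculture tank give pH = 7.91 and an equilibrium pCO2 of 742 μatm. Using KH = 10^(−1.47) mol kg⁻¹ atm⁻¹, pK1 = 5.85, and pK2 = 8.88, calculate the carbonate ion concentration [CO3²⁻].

[CO2*] = KH · pCO2 = 10^(−1.47) × 742×10^-6 = 2.514×10^-5 mol/kg
α₀ = 1/(1 + K1/[H⁺] + K1K2/[H⁺]²) = 1/(1 + 10^+2.06 + 10^+1.09) = 0.007805
DIC = [CO2*]/α₀ = 2.514×10^-5 / 0.007805 = 3.221 mmol/kg
[CO3²⁻] = α₂·DIC; α₂ = 0.09603, so [CO3²⁻] = 0.09603 × 3.221 = 0.309 mmol/kg

[CO3²⁻] = 0.309 mmol/kg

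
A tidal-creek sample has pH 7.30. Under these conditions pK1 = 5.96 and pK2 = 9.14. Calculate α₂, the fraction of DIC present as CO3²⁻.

α₂ = 0.0136

α₂ = 1 / (1 + [H⁺]/K2 + [H⁺]²/(K1K2)) = 1 / (1 + 10^+1.84 + 10^+0.50)
   = 1 / (1 + 69.183 + 3.1623) = 1/73.345 = 0.01363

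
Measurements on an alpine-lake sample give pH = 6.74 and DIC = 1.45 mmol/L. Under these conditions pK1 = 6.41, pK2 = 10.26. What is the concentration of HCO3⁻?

[HCO3⁻] = 0.988 mmol/L

α₁ = 1 / (1 + [H⁺]/K1 + K2/[H⁺]) = 1 / (1 + 10^-0.33 + 10^-3.52)
   = 1 / (1 + 0.46774 + 0.00030200) = 1/1.4680 = 0.6812
[HCO3⁻] = α₁ × DIC = 0.6812 × 1.45 = 0.988 mmol/L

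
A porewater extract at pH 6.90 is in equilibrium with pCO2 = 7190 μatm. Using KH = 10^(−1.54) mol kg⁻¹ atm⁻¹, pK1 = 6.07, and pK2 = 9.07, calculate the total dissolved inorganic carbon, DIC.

[CO2*] = KH · pCO2 = 10^(−1.54) × 7190×10^-6 = 2.074×10^-4 mol/kg
α₀ = 1/(1 + K1/[H⁺] + K1K2/[H⁺]²) = 1/(1 + 10^+0.83 + 10^-1.34) = 0.1281
DIC = [CO2*]/α₀ = 2.074×10^-4 / 0.1281 = 1.62 mmol/kg

DIC = 1.62 mmol/kg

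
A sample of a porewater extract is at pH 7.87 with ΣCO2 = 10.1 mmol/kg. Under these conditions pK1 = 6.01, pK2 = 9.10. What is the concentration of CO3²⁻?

α₂ = 1 / (1 + [H⁺]/K2 + [H⁺]²/(K1K2)) = 1 / (1 + 10^+1.23 + 10^-0.63)
   = 1 / (1 + 16.982 + 0.23442) = 1/18.217 = 0.05489
[CO3²⁻] = α₂ × DIC = 0.05489 × 10.1 = 0.554 mmol/kg

[CO3²⁻] = 0.554 mmol/kg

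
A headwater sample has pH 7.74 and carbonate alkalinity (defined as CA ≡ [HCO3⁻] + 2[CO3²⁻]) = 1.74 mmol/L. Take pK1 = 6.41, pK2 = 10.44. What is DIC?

DIC = 1.82 mmol/L

CA = [HCO3⁻] + 2[CO3²⁻] = (α₁ + 2α₂)·DIC
At pH 7.74: [H⁺]/K1 = 10^-1.33 = 0.046774, K2/[H⁺] = 10^-2.70 = 0.0019953
α₁ = 1/(1 + 0.046774 + 0.0019953) = 1/1.0488 = 0.9535; α₂ = α₁·K2/[H⁺] = 0.001902
α₁ + 2α₂ = 0.9573
DIC = CA / (α₁ + 2α₂) = 1.74 / 0.9573 = 1.82 mmol/L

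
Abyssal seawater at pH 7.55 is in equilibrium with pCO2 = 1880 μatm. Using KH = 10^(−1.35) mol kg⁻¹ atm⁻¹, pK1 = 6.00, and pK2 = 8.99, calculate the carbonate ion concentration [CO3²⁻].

[CO2*] = KH · pCO2 = 10^(−1.35) × 1880×10^-6 = 8.398×10^-5 mol/kg
α₀ = 1/(1 + K1/[H⁺] + K1K2/[H⁺]²) = 1/(1 + 10^+1.55 + 10^+0.11) = 0.02648
DIC = [CO2*]/α₀ = 8.398×10^-5 / 0.02648 = 3.172 mmol/kg
[CO3²⁻] = α₂·DIC; α₂ = 0.03411, so [CO3²⁻] = 0.03411 × 3.172 = 0.108 mmol/kg

[CO3²⁻] = 0.108 mmol/kg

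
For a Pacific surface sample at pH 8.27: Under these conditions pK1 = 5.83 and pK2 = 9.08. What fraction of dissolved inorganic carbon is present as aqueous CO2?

α₀ = 1 / (1 + K1/[H⁺] + K1K2/[H⁺]²) = 1 / (1 + 10^+2.44 + 10^+1.63)
   = 1 / (1 + 275.42 + 42.658) = 1/319.08 = 0.003134

α₀ = 0.00313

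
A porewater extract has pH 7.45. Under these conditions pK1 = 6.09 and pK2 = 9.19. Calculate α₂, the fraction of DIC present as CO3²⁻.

α₂ = 0.0171

α₂ = 1 / (1 + [H⁺]/K2 + [H⁺]²/(K1K2)) = 1 / (1 + 10^+1.74 + 10^+0.38)
   = 1 / (1 + 54.954 + 2.3988) = 1/58.353 = 0.01714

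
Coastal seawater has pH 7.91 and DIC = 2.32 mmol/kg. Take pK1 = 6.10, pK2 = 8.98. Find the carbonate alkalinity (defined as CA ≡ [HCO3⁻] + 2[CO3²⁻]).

CA = [HCO3⁻] + 2[CO3²⁻] = (α₁ + 2α₂)·DIC
At pH 7.91: [H⁺]/K1 = 10^-1.81 = 0.015488, K2/[H⁺] = 10^-1.07 = 0.085114
α₁ = 1/(1 + 0.015488 + 0.085114) = 1/1.1006 = 0.9086; α₂ = α₁·K2/[H⁺] = 0.07733
α₁ + 2α₂ = 1.0633
CA = 1.0633 × 2.32 = 2.47 mmol/kg

CA = 2.47 mmol/kg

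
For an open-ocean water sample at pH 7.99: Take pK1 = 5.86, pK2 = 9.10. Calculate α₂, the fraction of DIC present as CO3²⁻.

α₂ = 0.0715

α₂ = 1 / (1 + [H⁺]/K2 + [H⁺]²/(K1K2)) = 1 / (1 + 10^+1.11 + 10^-1.02)
   = 1 / (1 + 12.882 + 0.095499) = 1/13.978 = 0.07154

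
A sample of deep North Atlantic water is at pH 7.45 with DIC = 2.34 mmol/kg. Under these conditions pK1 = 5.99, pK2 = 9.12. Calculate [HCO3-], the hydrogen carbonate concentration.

α₁ = 1 / (1 + [H⁺]/K1 + K2/[H⁺]) = 1 / (1 + 10^-1.46 + 10^-1.67)
   = 1 / (1 + 0.034674 + 0.021380) = 1/1.0561 = 0.9469
[HCO3⁻] = α₁ × DIC = 0.9469 × 2.34 = 2.22 mmol/kg

[HCO3⁻] = 2.22 mmol/kg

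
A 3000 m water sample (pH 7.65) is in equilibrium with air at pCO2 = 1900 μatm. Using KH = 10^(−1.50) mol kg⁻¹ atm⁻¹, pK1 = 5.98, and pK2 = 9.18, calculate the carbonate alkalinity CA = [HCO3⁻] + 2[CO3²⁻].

CA = 2.98 mmol/kg

[CO2*] = KH · pCO2 = 10^(−1.50) × 1900×10^-6 = 6.008×10^-5 mol/kg
α₀ = 1/(1 + K1/[H⁺] + K1K2/[H⁺]²) = 1/(1 + 10^+1.67 + 10^+0.14) = 0.02034
DIC = [CO2*]/α₀ = 6.008×10^-5 / 0.02034 = 2.953 mmol/kg
CA = (α₁ + 2α₂)·DIC = (0.9516 + 2×0.02808) × 2.953 = 2.98 mmol/kg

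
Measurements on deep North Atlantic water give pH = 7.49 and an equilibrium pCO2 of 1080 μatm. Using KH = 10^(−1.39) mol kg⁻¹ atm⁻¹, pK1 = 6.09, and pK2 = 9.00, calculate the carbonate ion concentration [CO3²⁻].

[CO2*] = KH · pCO2 = 10^(−1.39) × 1080×10^-6 = 4.400×10^-5 mol/kg
α₀ = 1/(1 + K1/[H⁺] + K1K2/[H⁺]²) = 1/(1 + 10^+1.40 + 10^-0.11) = 0.03718
DIC = [CO2*]/α₀ = 4.400×10^-5 / 0.03718 = 1.183 mmol/kg
[CO3²⁻] = α₂·DIC; α₂ = 0.02886, so [CO3²⁻] = 0.02886 × 1.183 = 0.0342 mmol/kg

[CO3²⁻] = 0.0342 mmol/kg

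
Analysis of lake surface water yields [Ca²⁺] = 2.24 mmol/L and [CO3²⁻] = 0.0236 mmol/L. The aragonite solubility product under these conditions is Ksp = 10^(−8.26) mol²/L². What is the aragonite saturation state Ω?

Ksp = 10^(−8.26) = 5.495×10^-9
Ω = [Ca²⁺][CO3²⁻]/Ksp = (2.24×10^-3)(0.0236×10^-3) / 5.495×10^-9 = 9.62

Ω = 9.62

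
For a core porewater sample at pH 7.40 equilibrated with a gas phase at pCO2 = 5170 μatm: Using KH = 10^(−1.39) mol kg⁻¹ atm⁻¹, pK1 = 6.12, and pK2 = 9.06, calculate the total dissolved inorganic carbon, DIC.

DIC = 4.31 mmol/kg

[CO2*] = KH · pCO2 = 10^(−1.39) × 5170×10^-6 = 2.106×10^-4 mol/kg
α₀ = 1/(1 + K1/[H⁺] + K1K2/[H⁺]²) = 1/(1 + 10^+1.28 + 10^-0.38) = 0.04885
DIC = [CO2*]/α₀ = 2.106×10^-4 / 0.04885 = 4.31 mmol/kg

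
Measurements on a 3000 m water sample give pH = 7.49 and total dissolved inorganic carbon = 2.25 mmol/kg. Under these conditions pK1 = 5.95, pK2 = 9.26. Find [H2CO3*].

[CO2*] = 0.0620 mmol/kg

α₀ = 1 / (1 + K1/[H⁺] + K1K2/[H⁺]²) = 1 / (1 + 10^+1.54 + 10^-0.23)
   = 1 / (1 + 34.674 + 0.58884) = 1/36.263 = 0.02758
[CO2*] = α₀ × DIC = 0.02758 × 2.25 = 0.0620 mmol/kg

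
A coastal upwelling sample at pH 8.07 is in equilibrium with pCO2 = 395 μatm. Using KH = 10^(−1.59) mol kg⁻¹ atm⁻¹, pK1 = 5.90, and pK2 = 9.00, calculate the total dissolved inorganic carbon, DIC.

[CO2*] = KH · pCO2 = 10^(−1.59) × 395×10^-6 = 1.015×10^-5 mol/kg
α₀ = 1/(1 + K1/[H⁺] + K1K2/[H⁺]²) = 1/(1 + 10^+2.17 + 10^+1.24) = 0.006014
DIC = [CO2*]/α₀ = 1.015×10^-5 / 0.006014 = 1.69 mmol/kg

DIC = 1.69 mmol/kg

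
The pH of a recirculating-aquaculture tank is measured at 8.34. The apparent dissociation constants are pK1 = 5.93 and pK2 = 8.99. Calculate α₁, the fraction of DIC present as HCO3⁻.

α₁ = 1 / (1 + [H⁺]/K1 + K2/[H⁺]) = 1 / (1 + 10^-2.41 + 10^-0.65)
   = 1 / (1 + 0.0038905 + 0.22387) = 1/1.2278 = 0.8145

α₁ = 0.814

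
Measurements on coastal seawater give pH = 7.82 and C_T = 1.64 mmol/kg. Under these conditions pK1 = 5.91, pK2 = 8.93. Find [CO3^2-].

[CO3²⁻] = 0.117 mmol/kg

α₂ = 1 / (1 + [H⁺]/K2 + [H⁺]²/(K1K2)) = 1 / (1 + 10^+1.11 + 10^-0.80)
   = 1 / (1 + 12.882 + 0.15849) = 1/14.041 = 0.07122
[CO3²⁻] = α₂ × DIC = 0.07122 × 1.64 = 0.117 mmol/kg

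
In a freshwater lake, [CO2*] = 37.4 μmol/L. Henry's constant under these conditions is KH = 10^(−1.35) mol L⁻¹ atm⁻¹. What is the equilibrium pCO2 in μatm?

pCO2 = 837 μatm

KH = 10^(−1.35) = 4.467×10^-2 mol L⁻¹ atm⁻¹
pCO2 = [CO2*]/KH = 37.4×10^-6 / 4.467×10^-2 = 8.37×10^-4 atm = 837 μatm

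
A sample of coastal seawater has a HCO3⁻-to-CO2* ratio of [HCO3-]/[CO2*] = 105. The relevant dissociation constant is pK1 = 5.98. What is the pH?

From K1 = [H⁺][HCO3-]/[CO2*]:  pH = pK1 + log₁₀([HCO3-]/[CO2*])
log₁₀(105) = +2.021
pH = 5.98 + (+2.021) = 8.00

pH = 8.00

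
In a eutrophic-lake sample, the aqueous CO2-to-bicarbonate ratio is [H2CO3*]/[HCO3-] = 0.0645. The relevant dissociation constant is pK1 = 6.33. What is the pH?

From K1 = [H⁺][HCO3-]/[H2CO3*]:  pH = pK1 − log₁₀([H2CO3*]/[HCO3-])
log₁₀(0.0645) = -1.190
pH = 6.33 − (-1.190) = 7.52

pH = 7.52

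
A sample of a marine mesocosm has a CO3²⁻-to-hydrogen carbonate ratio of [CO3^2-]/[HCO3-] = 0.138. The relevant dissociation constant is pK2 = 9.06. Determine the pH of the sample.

From K2 = [H⁺][CO3^2-]/[HCO3-]:  pH = pK2 + log₁₀([CO3^2-]/[HCO3-])
log₁₀(0.138) = -0.860
pH = 9.06 + (-0.860) = 8.20

pH = 8.20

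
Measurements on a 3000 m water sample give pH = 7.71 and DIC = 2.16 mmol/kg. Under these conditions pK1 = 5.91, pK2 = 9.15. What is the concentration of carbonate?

α₂ = 1 / (1 + [H⁺]/K2 + [H⁺]²/(K1K2)) = 1 / (1 + 10^+1.44 + 10^-0.36)
   = 1 / (1 + 27.542 + 0.43652) = 1/28.979 = 0.03451
[CO3²⁻] = α₂ × DIC = 0.03451 × 2.16 = 0.0745 mmol/kg

[CO3²⁻] = 0.0745 mmol/kg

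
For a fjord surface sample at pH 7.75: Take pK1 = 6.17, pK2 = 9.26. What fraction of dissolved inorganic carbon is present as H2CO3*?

α₀ = 1 / (1 + K1/[H⁺] + K1K2/[H⁺]²) = 1 / (1 + 10^+1.58 + 10^+0.07)
   = 1 / (1 + 38.019 + 1.1749) = 1/40.194 = 0.02488

α₀ = 0.0249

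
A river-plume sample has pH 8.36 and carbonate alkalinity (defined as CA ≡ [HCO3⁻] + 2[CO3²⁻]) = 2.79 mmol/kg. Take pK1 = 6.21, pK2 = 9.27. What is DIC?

DIC = 2.53 mmol/kg

CA = [HCO3⁻] + 2[CO3²⁻] = (α₁ + 2α₂)·DIC
At pH 8.36: [H⁺]/K1 = 10^-2.15 = 0.0070795, K2/[H⁺] = 10^-0.91 = 0.12303
α₁ = 1/(1 + 0.0070795 + 0.12303) = 1/1.1301 = 0.8849; α₂ = α₁·K2/[H⁺] = 0.1089
α₁ + 2α₂ = 1.1026
DIC = CA / (α₁ + 2α₂) = 2.79 / 1.1026 = 2.53 mmol/kg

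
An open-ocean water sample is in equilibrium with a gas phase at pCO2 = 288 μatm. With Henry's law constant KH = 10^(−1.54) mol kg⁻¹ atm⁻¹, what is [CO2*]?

[CO2*] = 8.31 μmol/kg

KH = 10^(−1.54) = 2.884×10^-2 mol kg⁻¹ atm⁻¹
[CO2*] = KH · pCO2 = 2.884×10^-2 × 288×10^-6 atm = 8.31×10^-6 mol/kg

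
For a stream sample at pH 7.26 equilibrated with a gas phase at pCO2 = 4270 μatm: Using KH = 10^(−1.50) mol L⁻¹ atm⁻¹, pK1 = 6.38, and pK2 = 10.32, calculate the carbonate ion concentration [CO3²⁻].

[CO3²⁻] = 0.892 μmol/L

[CO2*] = KH · pCO2 = 10^(−1.50) × 4270×10^-6 = 1.350×10^-4 mol/L
α₀ = 1/(1 + K1/[H⁺] + K1K2/[H⁺]²) = 1/(1 + 10^+0.88 + 10^-2.18) = 0.1164
DIC = [CO2*]/α₀ = 1.350×10^-4 / 0.1164 = 1.160 mmol/L
[CO3²⁻] = α₂·DIC; α₂ = 0.0007689, so [CO3²⁻] = 0.0007689 × 1.160 = 0.000892 mmol/L = 0.892 μmol/L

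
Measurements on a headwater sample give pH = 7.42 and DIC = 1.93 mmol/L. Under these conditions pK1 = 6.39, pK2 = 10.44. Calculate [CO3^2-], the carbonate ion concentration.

[CO3²⁻] = 1.68 μmol/L

α₂ = 1 / (1 + [H⁺]/K2 + [H⁺]²/(K1K2)) = 1 / (1 + 10^+3.02 + 10^+1.99)
   = 1 / (1 + 1047.1 + 97.724) = 1/1145.9 = 0.0008727
[CO3²⁻] = α₂ × DIC = 0.0008727 × 1.93 = 0.00168 mmol/L = 1.68 μmol/L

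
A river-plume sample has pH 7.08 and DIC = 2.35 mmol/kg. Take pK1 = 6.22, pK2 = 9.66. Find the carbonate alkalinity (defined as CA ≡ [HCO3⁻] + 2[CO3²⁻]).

CA = [HCO3⁻] + 2[CO3²⁻] = (α₁ + 2α₂)·DIC
At pH 7.08: [H⁺]/K1 = 10^-0.86 = 0.13804, K2/[H⁺] = 10^-2.58 = 0.0026303
α₁ = 1/(1 + 0.13804 + 0.0026303) = 1/1.1407 = 0.8767; α₂ = α₁·K2/[H⁺] = 0.002306
α₁ + 2α₂ = 0.8813
CA = 0.8813 × 2.35 = 2.07 mmol/kg

CA = 2.07 mmol/kg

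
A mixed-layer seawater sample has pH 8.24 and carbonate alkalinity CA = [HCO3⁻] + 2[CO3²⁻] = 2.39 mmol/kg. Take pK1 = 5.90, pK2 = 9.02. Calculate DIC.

DIC = 2.10 mmol/kg

CA = [HCO3⁻] + 2[CO3²⁻] = (α₁ + 2α₂)·DIC
At pH 8.24: [H⁺]/K1 = 10^-2.34 = 0.0045709, K2/[H⁺] = 10^-0.78 = 0.16596
α₁ = 1/(1 + 0.0045709 + 0.16596) = 1/1.1705 = 0.8543; α₂ = α₁·K2/[H⁺] = 0.1418
α₁ + 2α₂ = 1.1379
DIC = CA / (α₁ + 2α₂) = 2.39 / 1.1379 = 2.10 mmol/kg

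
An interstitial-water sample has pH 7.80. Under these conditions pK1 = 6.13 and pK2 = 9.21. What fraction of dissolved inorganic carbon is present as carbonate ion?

α₂ = 0.0367

α₂ = 1 / (1 + [H⁺]/K2 + [H⁺]²/(K1K2)) = 1 / (1 + 10^+1.41 + 10^-0.26)
   = 1 / (1 + 25.704 + 0.54954) = 1/27.253 = 0.03669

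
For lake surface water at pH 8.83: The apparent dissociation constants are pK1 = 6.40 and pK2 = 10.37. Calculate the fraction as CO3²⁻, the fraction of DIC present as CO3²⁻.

α₂ = 0.0279

α₂ = 1 / (1 + [H⁺]/K2 + [H⁺]²/(K1K2)) = 1 / (1 + 10^+1.54 + 10^-0.89)
   = 1 / (1 + 34.674 + 0.12882) = 1/35.803 = 0.02793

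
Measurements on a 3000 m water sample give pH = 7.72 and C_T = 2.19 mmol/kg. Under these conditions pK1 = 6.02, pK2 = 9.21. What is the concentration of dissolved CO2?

[CO2*] = 0.0415 mmol/kg

α₀ = 1 / (1 + K1/[H⁺] + K1K2/[H⁺]²) = 1 / (1 + 10^+1.70 + 10^+0.21)
   = 1 / (1 + 50.119 + 1.6218) = 1/52.741 = 0.01896
[CO2*] = α₀ × DIC = 0.01896 × 2.19 = 0.0415 mmol/kg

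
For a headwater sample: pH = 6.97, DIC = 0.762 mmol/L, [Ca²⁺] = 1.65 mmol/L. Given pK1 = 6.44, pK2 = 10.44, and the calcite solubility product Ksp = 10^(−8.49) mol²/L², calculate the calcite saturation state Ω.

α₂ = 1 / (1 + [H⁺]/K2 + [H⁺]²/(K1K2)) = 1 / (1 + 10^+3.47 + 10^+2.94)
   = 1 / (1 + 2951.2 + 870.96) = 1/3823.2 = 0.0002616
[CO3²⁻] = α₂ × DIC = 0.0002616 × 0.762 = 0.0001993 mmol/L = 0.1993 μmol/L
Ksp = 10^(−8.49) = 3.236×10^-9
Ω = [Ca²⁺][CO3²⁻]/Ksp = (1.65×10^-3)(1.993×10^-7) / 3.236×10^-9 = 0.102

Ω = 0.102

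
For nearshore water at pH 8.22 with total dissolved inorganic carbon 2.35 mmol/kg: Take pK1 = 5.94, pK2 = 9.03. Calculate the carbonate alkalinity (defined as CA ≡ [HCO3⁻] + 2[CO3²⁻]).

CA = [HCO3⁻] + 2[CO3²⁻] = (α₁ + 2α₂)·DIC
At pH 8.22: [H⁺]/K1 = 10^-2.28 = 0.0052481, K2/[H⁺] = 10^-0.81 = 0.15488
α₁ = 1/(1 + 0.0052481 + 0.15488) = 1/1.1601 = 0.8620; α₂ = α₁·K2/[H⁺] = 0.1335
α₁ + 2α₂ = 1.1290
CA = 1.1290 × 2.35 = 2.65 mmol/kg

CA = 2.65 mmol/kg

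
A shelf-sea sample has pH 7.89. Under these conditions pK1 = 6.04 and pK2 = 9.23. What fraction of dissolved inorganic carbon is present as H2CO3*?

α₀ = 1 / (1 + K1/[H⁺] + K1K2/[H⁺]²) = 1 / (1 + 10^+1.85 + 10^+0.51)
   = 1 / (1 + 70.795 + 3.2359) = 1/75.031 = 0.01333

α₀ = 0.0133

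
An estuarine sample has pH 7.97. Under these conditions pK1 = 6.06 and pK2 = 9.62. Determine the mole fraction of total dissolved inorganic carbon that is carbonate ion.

α₂ = 1 / (1 + [H⁺]/K2 + [H⁺]²/(K1K2)) = 1 / (1 + 10^+1.65 + 10^-0.26)
   = 1 / (1 + 44.668 + 0.54954) = 1/46.218 = 0.02164

α₂ = 0.0216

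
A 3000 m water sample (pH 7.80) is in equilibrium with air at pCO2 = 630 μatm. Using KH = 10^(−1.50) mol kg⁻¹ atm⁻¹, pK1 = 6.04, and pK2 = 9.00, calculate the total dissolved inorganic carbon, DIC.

DIC = 1.24 mmol/kg

[CO2*] = KH · pCO2 = 10^(−1.50) × 630×10^-6 = 1.992×10^-5 mol/kg
α₀ = 1/(1 + K1/[H⁺] + K1K2/[H⁺]²) = 1/(1 + 10^+1.76 + 10^+0.56) = 0.01608
DIC = [CO2*]/α₀ = 1.992×10^-5 / 0.01608 = 1.24 mmol/kg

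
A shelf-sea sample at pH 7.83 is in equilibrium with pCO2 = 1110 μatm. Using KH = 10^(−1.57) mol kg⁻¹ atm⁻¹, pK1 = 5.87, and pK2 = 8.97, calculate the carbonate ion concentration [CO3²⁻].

[CO3²⁻] = 0.197 mmol/kg

[CO2*] = KH · pCO2 = 10^(−1.57) × 1110×10^-6 = 2.988×10^-5 mol/kg
α₀ = 1/(1 + K1/[H⁺] + K1K2/[H⁺]²) = 1/(1 + 10^+1.96 + 10^+0.82) = 0.01012
DIC = [CO2*]/α₀ = 2.988×10^-5 / 0.01012 = 2.952 mmol/kg
[CO3²⁻] = α₂·DIC; α₂ = 0.06687, so [CO3²⁻] = 0.06687 × 2.952 = 0.197 mmol/kg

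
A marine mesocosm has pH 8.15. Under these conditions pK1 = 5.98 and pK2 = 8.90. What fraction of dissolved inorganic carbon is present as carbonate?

α₂ = 1 / (1 + [H⁺]/K2 + [H⁺]²/(K1K2)) = 1 / (1 + 10^+0.75 + 10^-1.42)
   = 1 / (1 + 5.6234 + 0.038019) = 1/6.6614 = 0.1501

α₂ = 0.150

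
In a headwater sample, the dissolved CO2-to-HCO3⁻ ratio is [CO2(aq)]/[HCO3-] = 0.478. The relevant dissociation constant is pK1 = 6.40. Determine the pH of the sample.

From K1 = [H⁺][HCO3-]/[CO2(aq)]:  pH = pK1 − log₁₀([CO2(aq)]/[HCO3-])
log₁₀(0.478) = -0.321
pH = 6.40 − (-0.321) = 6.72

pH = 6.72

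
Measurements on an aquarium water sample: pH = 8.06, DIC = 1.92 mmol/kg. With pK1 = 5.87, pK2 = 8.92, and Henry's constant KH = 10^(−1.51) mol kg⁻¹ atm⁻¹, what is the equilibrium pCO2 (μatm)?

α₀ = 1 / (1 + K1/[H⁺] + K1K2/[H⁺]²) = 1 / (1 + 10^+2.19 + 10^+1.33)
   = 1 / (1 + 154.88 + 21.380) = 1/177.26 = 0.005641
[CO2*] = α₀ × DIC = 0.005641 × 1.92 = 0.01083 mmol/kg = 10.83 μmol/kg
pCO2 = [CO2*]/KH = 1.083×10^-5 / 3.090×10^-2 = 350 μatm

pCO2 = 350 μatm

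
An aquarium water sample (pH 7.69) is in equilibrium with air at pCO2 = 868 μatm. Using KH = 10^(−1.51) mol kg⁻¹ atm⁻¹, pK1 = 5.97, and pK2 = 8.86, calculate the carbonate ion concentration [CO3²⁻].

[CO3²⁻] = 0.0952 mmol/kg

[CO2*] = KH · pCO2 = 10^(−1.51) × 868×10^-6 = 2.682×10^-5 mol/kg
α₀ = 1/(1 + K1/[H⁺] + K1K2/[H⁺]²) = 1/(1 + 10^+1.72 + 10^+0.55) = 0.01753
DIC = [CO2*]/α₀ = 2.682×10^-5 / 0.01753 = 1.530 mmol/kg
[CO3²⁻] = α₂·DIC; α₂ = 0.06222, so [CO3²⁻] = 0.06222 × 1.530 = 0.0952 mmol/kg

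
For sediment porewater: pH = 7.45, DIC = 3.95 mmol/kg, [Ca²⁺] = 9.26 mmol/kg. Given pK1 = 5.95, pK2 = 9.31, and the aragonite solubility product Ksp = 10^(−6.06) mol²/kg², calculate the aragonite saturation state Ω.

α₂ = 1 / (1 + [H⁺]/K2 + [H⁺]²/(K1K2)) = 1 / (1 + 10^+1.86 + 10^+0.36)
   = 1 / (1 + 72.444 + 2.2909) = 1/75.734 = 0.01320
[CO3²⁻] = α₂ × DIC = 0.01320 × 3.95 = 0.05216 mmol/kg
Ksp = 10^(−6.06) = 8.710×10^-7
Ω = [Ca²⁺][CO3²⁻]/Ksp = (9.26×10^-3)(5.216×10^-5) / 8.710×10^-7 = 0.555

Ω = 0.555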